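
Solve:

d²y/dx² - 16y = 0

Characteristic equation: r² - 16 = 0
Roots: r = 4, -4 (distinct real)
General solution: y = C₁e^(4x) + C₂e^(-4x)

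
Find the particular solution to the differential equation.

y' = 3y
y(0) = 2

General solution: y = Ce^(3x)
Applying IC y(0) = 2:
Particular solution: y = 2e^(3x)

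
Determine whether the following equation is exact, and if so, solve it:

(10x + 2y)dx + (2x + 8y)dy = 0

Verify exactness: ∂M/∂y = ∂N/∂x ✓
Find F(x,y) such that ∂F/∂x = M, ∂F/∂y = N
Solution: 5x² + 2xy + 4y² = C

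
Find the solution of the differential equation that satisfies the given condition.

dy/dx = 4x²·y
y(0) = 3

General solution: y = Ce^(4x³/3)
Applying IC y(0) = 3:
Particular solution: y = 3e^(4x³/3)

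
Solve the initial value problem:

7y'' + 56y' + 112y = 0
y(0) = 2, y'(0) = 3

General solution: y = (C₁ + C₂x)e^(-4x)
Repeated root r = -4
Applying ICs: C₁ = 2, C₂ = 11
Particular solution: y = (2 + 11x)e^(-4x)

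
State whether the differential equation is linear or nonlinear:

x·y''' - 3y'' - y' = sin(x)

Linear (y and its derivatives appear to the first power only, no products of y terms)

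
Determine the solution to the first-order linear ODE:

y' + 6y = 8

Using integrating factor method:

General solution: y = 4/3 + Ce^(-6x)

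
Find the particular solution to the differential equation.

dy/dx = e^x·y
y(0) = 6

General solution: y = Ce^(e^x)
Applying IC y(0) = 6:
Particular solution: y = 6e^(e^x - 1)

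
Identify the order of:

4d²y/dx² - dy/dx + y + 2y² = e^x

The order is 2 (highest derivative is of order 2).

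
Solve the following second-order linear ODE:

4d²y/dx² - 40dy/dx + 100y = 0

Characteristic equation: 4r² - 40r + 100 = 0
Divide by 4: r² - 10r + 25 = 0
Factored: (r - 5)² = 0
Repeated root: r = 5
General solution: y = (C₁ + C₂x)e^(5x)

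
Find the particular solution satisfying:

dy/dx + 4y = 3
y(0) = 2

General solution: y = 3/4 + Ce^(-4x)
Applying y(0) = 2: C = 2 - 3/4 = 5/4
Particular solution: y = 3/4 + (5/4)e^(-4x)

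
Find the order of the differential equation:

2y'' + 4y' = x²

The order is 2 (highest derivative is of order 2).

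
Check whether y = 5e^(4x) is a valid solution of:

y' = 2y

Verification:
y = 5e^(4x)
y' = 20e^(4x)
But 2y = 10e^(4x)
y' ≠ 2y — the derivative does not match

No, it is not a solution.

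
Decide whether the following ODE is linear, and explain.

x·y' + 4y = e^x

Linear (y and its derivatives appear to the first power only, no products of y terms)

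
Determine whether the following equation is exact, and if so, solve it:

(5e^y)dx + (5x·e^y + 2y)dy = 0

Verify exactness: ∂M/∂y = ∂N/∂x ✓
Find F(x,y) such that ∂F/∂x = M, ∂F/∂y = N
Solution: 5x·e^y + y² = C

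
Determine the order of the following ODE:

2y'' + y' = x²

The order is 2 (highest derivative is of order 2).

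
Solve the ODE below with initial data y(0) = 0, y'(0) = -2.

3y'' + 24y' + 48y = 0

General solution: y = (C₁ + C₂x)e^(-4x)
Repeated root r = -4
Applying ICs: C₁ = 0, C₂ = -2
Particular solution: y = -2xe^(-4x)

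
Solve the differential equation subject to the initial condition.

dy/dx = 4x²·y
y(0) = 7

General solution: y = Ce^(4x³/3)
Applying IC y(0) = 7:
Particular solution: y = 7e^(4x³/3)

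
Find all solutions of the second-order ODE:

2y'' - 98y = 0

Characteristic equation: 2r² - 98 = 0
Divide by 2: r² - 49 = 0
Roots: r = 7, -7 (distinct real)
General solution: y = C₁e^(7x) + C₂e^(-7x)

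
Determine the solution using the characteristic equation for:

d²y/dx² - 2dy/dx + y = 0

Characteristic equation: r² - 2r + 1 = 0
Factored: (r - 1)² = 0
Repeated root: r = 1
General solution: y = (C₁ + C₂x)e^x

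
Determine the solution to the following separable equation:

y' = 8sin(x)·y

Separating variables and integrating:
ln|y| = -8cos(x) + C

General solution: y = Ce^(-8cos(x))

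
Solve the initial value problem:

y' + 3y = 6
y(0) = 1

General solution: y = 2 + Ce^(-3x)
Applying y(0) = 1: C = 1 - 2 = -1
Particular solution: y = 2 - e^(-3x)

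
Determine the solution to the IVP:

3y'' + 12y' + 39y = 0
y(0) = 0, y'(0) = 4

General solution: y = e^(-2x)(C₁cos(3x) + C₂sin(3x))
Complex roots r = -2 ± 3i
Applying ICs: C₁ = 0, C₂ = 4/3
Particular solution: y = e^(-2x)((4/3)sin(3x))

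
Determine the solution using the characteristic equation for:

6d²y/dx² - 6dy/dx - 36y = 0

Characteristic equation: 6r² - 6r - 36 = 0
Divide by 6: r² - r - 6 = 0
Roots: r = 3, -2 (distinct real)
General solution: y = C₁e^(3x) + C₂e^(-2x)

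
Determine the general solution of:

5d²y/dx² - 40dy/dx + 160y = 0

Characteristic equation: 5r² - 40r + 160 = 0
Divide by 5: r² - 8r + 32 = 0
Roots: r = 4 ± 4i (complex conjugates)
General solution: y = e^(4x)(C₁cos(4x) + C₂sin(4x))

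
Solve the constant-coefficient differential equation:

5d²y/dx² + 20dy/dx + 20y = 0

Characteristic equation: 5r² + 20r + 20 = 0
Divide by 5: r² + 4r + 4 = 0
Factored: (r + 2)² = 0
Repeated root: r = -2
General solution: y = (C₁ + C₂x)e^(-2x)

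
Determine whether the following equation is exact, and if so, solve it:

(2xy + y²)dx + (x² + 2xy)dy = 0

Verify exactness: ∂M/∂y = ∂N/∂x ✓
Find F(x,y) such that ∂F/∂x = M, ∂F/∂y = N
Solution: x²y + xy² = C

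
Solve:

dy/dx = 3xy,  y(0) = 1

General solution: y = Ce^(3x²/2)
Applying IC y(0) = 1:
Particular solution: y = e^(3x²/2)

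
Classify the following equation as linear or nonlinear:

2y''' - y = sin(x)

Linear (y and its derivatives appear to the first power only, no products of y terms)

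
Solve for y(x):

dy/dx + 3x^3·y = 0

Using integrating factor method:

General solution: y = Ce^(-3x^4/4)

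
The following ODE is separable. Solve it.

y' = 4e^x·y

Separating variables and integrating:
ln|y| = 4e^x + C

General solution: y = Ce^(4e^x)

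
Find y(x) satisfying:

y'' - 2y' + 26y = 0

Characteristic equation: r² - 2r + 26 = 0
Roots: r = 1 ± 5i (complex conjugates)
General solution: y = e^x(C₁cos(5x) + C₂sin(5x))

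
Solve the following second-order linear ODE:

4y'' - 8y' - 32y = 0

Characteristic equation: 4r² - 8r - 32 = 0
Divide by 4: r² - 2r - 8 = 0
Roots: r = 4, -2 (distinct real)
General solution: y = C₁e^(4x) + C₂e^(-2x)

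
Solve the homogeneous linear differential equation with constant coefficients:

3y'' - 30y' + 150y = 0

Characteristic equation: 3r² - 30r + 150 = 0
Divide by 3: r² - 10r + 50 = 0
Roots: r = 5 ± 5i (complex conjugates)
General solution: y = e^(5x)(C₁cos(5x) + C₂sin(5x))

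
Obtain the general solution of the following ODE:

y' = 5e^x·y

Separating variables and integrating:
ln|y| = 5e^x + C

General solution: y = Ce^(5e^x)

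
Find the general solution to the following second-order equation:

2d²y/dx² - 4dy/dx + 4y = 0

Characteristic equation: 2r² - 4r + 4 = 0
Divide by 2: r² - 2r + 2 = 0
Roots: r = 1 ± i (complex conjugates)
General solution: y = e^x(C₁cos(x) + C₂sin(x))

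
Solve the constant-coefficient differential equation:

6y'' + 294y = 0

Characteristic equation: 6r² + 294 = 0
Divide by 6: r² + 49 = 0
Roots: r = ±7i (complex conjugates)
General solution: y = C₁cos(7x) + C₂sin(7x)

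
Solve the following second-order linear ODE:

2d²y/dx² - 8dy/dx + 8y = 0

Characteristic equation: 2r² - 8r + 8 = 0
Divide by 2: r² - 4r + 4 = 0
Factored: (r - 2)² = 0
Repeated root: r = 2
General solution: y = (C₁ + C₂x)e^(2x)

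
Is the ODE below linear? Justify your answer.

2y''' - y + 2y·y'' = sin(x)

No. Nonlinear (y·y'' term)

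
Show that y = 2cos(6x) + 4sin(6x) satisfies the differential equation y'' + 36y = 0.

Verification:
y'' = -72cos(6x) - 144sin(6x)
y'' + 36y = 0 ✓

Yes, it is a solution.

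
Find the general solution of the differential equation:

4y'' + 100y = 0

Characteristic equation: 4r² + 100 = 0
Divide by 4: r² + 25 = 0
Roots: r = ±5i (complex conjugates)
General solution: y = C₁cos(5x) + C₂sin(5x)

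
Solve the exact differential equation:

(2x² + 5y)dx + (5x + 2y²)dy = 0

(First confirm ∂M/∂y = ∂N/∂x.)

Verify exactness: ∂M/∂y = ∂N/∂x ✓
Find F(x,y) such that ∂F/∂x = M, ∂F/∂y = N
Solution: 2x³/3 + 5xy + 2y³/3 = C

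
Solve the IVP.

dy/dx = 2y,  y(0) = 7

General solution: y = Ce^(2x)
Applying IC y(0) = 7:
Particular solution: y = 7e^(2x)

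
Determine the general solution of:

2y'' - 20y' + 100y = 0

Characteristic equation: 2r² - 20r + 100 = 0
Divide by 2: r² - 10r + 50 = 0
Roots: r = 5 ± 5i (complex conjugates)
General solution: y = e^(5x)(C₁cos(5x) + C₂sin(5x))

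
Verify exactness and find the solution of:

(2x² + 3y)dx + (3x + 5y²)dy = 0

Verify exactness: ∂M/∂y = ∂N/∂x ✓
Find F(x,y) such that ∂F/∂x = M, ∂F/∂y = N
Solution: 2x³/3 + 3xy + 5y³/3 = C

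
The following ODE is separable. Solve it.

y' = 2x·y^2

Separating variables and integrating:
-1/y = x^2 + C

General solution: y^-1 = -x^2 + C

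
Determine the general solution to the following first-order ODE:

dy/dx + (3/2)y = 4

Using integrating factor method:

General solution: y = 8/3 + Ce^(-3x/2)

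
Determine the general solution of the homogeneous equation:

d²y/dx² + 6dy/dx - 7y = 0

Characteristic equation: r² + 6r - 7 = 0
Roots: r = 1, -7 (distinct real)
General solution: y = C₁e^x + C₂e^(-7x)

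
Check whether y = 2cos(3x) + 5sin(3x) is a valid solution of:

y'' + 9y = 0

Verification:
y'' = -18cos(3x) - 45sin(3x)
y'' + 9y = 0 ✓

Yes, it is a solution.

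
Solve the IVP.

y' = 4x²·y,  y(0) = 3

General solution: y = Ce^(4x³/3)
Applying IC y(0) = 3:
Particular solution: y = 3e^(4x³/3)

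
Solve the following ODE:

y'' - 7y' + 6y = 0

Characteristic equation: r² - 7r + 6 = 0
Roots: r = 6, 1 (distinct real)
General solution: y = C₁e^(6x) + C₂e^x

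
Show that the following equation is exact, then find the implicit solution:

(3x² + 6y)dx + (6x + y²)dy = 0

Verify exactness: ∂M/∂y = ∂N/∂x ✓
Find F(x,y) such that ∂F/∂x = M, ∂F/∂y = N
Solution: x³ + 6xy + y³/3 = C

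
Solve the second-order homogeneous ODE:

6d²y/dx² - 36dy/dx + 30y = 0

Characteristic equation: 6r² - 36r + 30 = 0
Divide by 6: r² - 6r + 5 = 0
Roots: r = 5, 1 (distinct real)
General solution: y = C₁e^(5x) + C₂e^x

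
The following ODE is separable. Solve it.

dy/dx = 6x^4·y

Separating variables and integrating:
ln|y| = 6x^5/5 + C

General solution: y = Ce^(6x^5/5)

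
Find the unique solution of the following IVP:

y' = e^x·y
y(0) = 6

General solution: y = Ce^(e^x)
Applying IC y(0) = 6:
Particular solution: y = 6e^(e^x - 1)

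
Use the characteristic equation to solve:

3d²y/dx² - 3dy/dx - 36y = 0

Characteristic equation: 3r² - 3r - 36 = 0
Divide by 3: r² - r - 12 = 0
Roots: r = 4, -3 (distinct real)
General solution: y = C₁e^(4x) + C₂e^(-3x)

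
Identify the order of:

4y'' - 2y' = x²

The order is 2 (highest derivative is of order 2).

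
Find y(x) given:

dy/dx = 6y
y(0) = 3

General solution: y = Ce^(6x)
Applying IC y(0) = 3:
Particular solution: y = 3e^(6x)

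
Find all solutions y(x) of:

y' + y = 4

Using integrating factor method:

General solution: y = 4 + Ce^(-x)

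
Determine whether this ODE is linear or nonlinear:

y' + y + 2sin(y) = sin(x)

Nonlinear (sin(y) is nonlinear in y)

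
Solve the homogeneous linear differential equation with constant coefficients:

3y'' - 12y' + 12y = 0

Characteristic equation: 3r² - 12r + 12 = 0
Divide by 3: r² - 4r + 4 = 0
Factored: (r - 2)² = 0
Repeated root: r = 2
General solution: y = (C₁ + C₂x)e^(2x)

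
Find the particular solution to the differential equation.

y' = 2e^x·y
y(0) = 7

General solution: y = Ce^(2e^x)
Applying IC y(0) = 7:
Particular solution: y = 7e^(2(e^x - 1))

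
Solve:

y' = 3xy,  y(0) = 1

General solution: y = Ce^(3x²/2)
Applying IC y(0) = 1:
Particular solution: y = e^(3x²/2)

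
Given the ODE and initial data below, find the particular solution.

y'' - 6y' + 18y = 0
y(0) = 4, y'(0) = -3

General solution: y = e^(3x)(C₁cos(3x) + C₂sin(3x))
Complex roots r = 3 ± 3i
Applying ICs: C₁ = 4, C₂ = -5
Particular solution: y = e^(3x)(4cos(3x) - 5sin(3x))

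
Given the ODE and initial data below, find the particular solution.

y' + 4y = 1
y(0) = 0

General solution: y = 1/4 + Ce^(-4x)
Applying y(0) = 0: C = 0 - 1/4 = -1/4
Particular solution: y = 1/4 - (1/4)e^(-4x)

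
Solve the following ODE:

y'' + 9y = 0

Characteristic equation: r² + 9 = 0
Roots: r = ±3i (complex conjugates)
General solution: y = C₁cos(3x) + C₂sin(3x)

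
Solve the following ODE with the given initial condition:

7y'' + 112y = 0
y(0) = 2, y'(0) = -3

General solution: y = C₁cos(4x) + C₂sin(4x)
Complex roots r = ±4i
Applying ICs: C₁ = 2, C₂ = -3/4
Particular solution: y = 2cos(4x) - (3/4)sin(4x)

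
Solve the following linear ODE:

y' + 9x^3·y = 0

Using integrating factor method:

General solution: y = Ce^(-9x^4/4)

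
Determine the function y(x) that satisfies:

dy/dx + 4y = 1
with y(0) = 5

General solution: y = 1/4 + Ce^(-4x)
Applying y(0) = 5: C = 5 - 1/4 = 19/4
Particular solution: y = 1/4 + (19/4)e^(-4x)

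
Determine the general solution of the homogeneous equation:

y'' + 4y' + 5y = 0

Characteristic equation: r² + 4r + 5 = 0
Roots: r = -2 ± i (complex conjugates)
General solution: y = e^(-2x)(C₁cos(x) + C₂sin(x))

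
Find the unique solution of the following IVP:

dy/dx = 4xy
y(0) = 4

General solution: y = Ce^(2x²)
Applying IC y(0) = 4:
Particular solution: y = 4e^(2x²)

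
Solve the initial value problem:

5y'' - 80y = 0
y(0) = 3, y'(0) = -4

General solution: y = C₁e^(4x) + C₂e^(-4x)
Applying ICs: C₁ = 1, C₂ = 2
Particular solution: y = e^(4x) + 2e^(-4x)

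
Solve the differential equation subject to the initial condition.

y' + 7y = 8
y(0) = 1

General solution: y = 8/7 + Ce^(-7x)
Applying y(0) = 1: C = 1 - 8/7 = -1/7
Particular solution: y = 8/7 - (1/7)e^(-7x)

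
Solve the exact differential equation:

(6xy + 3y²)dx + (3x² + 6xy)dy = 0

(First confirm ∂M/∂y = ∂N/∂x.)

Verify exactness: ∂M/∂y = ∂N/∂x ✓
Find F(x,y) such that ∂F/∂x = M, ∂F/∂y = N
Solution: 3x²y + 3xy² = C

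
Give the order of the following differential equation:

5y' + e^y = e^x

The order is 1 (highest derivative is of order 1).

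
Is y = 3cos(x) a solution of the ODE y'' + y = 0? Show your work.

Verification:
y'' = -3cos(x)
y'' + y = 0 ✓

Yes, it is a solution.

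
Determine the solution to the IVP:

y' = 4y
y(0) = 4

General solution: y = Ce^(4x)
Applying IC y(0) = 4:
Particular solution: y = 4e^(4x)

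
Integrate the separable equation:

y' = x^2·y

Separating variables and integrating:
ln|y| = x^3/3 + C

General solution: y = Ce^(x^3/3)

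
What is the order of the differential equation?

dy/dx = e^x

The order is 1 (highest derivative is of order 1).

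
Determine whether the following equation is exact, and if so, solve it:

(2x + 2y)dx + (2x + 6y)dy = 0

Verify exactness: ∂M/∂y = ∂N/∂x ✓
Find F(x,y) such that ∂F/∂x = M, ∂F/∂y = N
Solution: x² + 2xy + 3y² = C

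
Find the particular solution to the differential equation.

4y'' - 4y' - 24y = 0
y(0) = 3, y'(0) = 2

General solution: y = C₁e^(3x) + C₂e^(-2x)
Applying ICs: C₁ = 8/5, C₂ = 7/5
Particular solution: y = (8/5)e^(3x) + (7/5)e^(-2x)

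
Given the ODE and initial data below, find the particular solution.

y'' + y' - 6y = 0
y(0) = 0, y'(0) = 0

General solution: y = C₁e^(2x) + C₂e^(-3x)
Applying ICs: C₁ = 0, C₂ = 0
Particular solution: y = 0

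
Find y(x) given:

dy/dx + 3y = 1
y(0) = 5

General solution: y = 1/3 + Ce^(-3x)
Applying y(0) = 5: C = 5 - 1/3 = 14/3
Particular solution: y = 1/3 + (14/3)e^(-3x)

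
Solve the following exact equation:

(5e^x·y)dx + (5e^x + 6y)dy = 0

Verify exactness: ∂M/∂y = ∂N/∂x ✓
Find F(x,y) such that ∂F/∂x = M, ∂F/∂y = N
Solution: 5e^x·y + 3y² = C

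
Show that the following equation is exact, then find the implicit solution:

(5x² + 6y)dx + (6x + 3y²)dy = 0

Verify exactness: ∂M/∂y = ∂N/∂x ✓
Find F(x,y) such that ∂F/∂x = M, ∂F/∂y = N
Solution: 5x³/3 + 6xy + y³ = C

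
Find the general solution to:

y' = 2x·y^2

Separating variables and integrating:
-1/y = x^2 + C

General solution: y^-1 = -x^2 + C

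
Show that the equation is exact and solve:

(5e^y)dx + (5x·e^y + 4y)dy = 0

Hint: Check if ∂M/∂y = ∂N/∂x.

Verify exactness: ∂M/∂y = ∂N/∂x ✓
Find F(x,y) such that ∂F/∂x = M, ∂F/∂y = N
Solution: 5x·e^y + 2y² = C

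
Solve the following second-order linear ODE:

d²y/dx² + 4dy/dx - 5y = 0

Characteristic equation: r² + 4r - 5 = 0
Roots: r = 1, -5 (distinct real)
General solution: y = C₁e^x + C₂e^(-5x)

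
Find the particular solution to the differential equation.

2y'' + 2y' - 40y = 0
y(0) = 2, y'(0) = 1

General solution: y = C₁e^(4x) + C₂e^(-5x)
Applying ICs: C₁ = 11/9, C₂ = 7/9
Particular solution: y = (11/9)e^(4x) + (7/9)e^(-5x)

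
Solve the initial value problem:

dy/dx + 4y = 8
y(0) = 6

General solution: y = 2 + Ce^(-4x)
Applying y(0) = 6: C = 6 - 2 = 4
Particular solution: y = 2 + 4e^(-4x)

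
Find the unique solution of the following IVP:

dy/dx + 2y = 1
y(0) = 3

General solution: y = 1/2 + Ce^(-2x)
Applying y(0) = 3: C = 3 - 1/2 = 5/2
Particular solution: y = 1/2 + (5/2)e^(-2x)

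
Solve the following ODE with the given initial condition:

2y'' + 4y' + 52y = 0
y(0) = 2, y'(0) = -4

General solution: y = e^(-x)(C₁cos(5x) + C₂sin(5x))
Complex roots r = -1 ± 5i
Applying ICs: C₁ = 2, C₂ = -2/5
Particular solution: y = e^(-x)(2cos(5x) - (2/5)sin(5x))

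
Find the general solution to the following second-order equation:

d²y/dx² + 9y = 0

Characteristic equation: r² + 9 = 0
Roots: r = ±3i (complex conjugates)
General solution: y = C₁cos(3x) + C₂sin(3x)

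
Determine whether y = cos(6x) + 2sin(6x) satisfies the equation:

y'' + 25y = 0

Verification:
y'' = -36cos(6x) - 72sin(6x)
y'' + 25y ≠ 0 (frequency mismatch: got 36 instead of 25)

No, it is not a solution.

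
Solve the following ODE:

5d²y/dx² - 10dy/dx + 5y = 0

Characteristic equation: 5r² - 10r + 5 = 0
Divide by 5: r² - 2r + 1 = 0
Factored: (r - 1)² = 0
Repeated root: r = 1
General solution: y = (C₁ + C₂x)e^x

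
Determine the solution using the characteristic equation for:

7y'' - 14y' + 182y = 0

Characteristic equation: 7r² - 14r + 182 = 0
Divide by 7: r² - 2r + 26 = 0
Roots: r = 1 ± 5i (complex conjugates)
General solution: y = e^x(C₁cos(5x) + C₂sin(5x))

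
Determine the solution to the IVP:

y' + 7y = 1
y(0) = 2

General solution: y = 1/7 + Ce^(-7x)
Applying y(0) = 2: C = 2 - 1/7 = 13/7
Particular solution: y = 1/7 + (13/7)e^(-7x)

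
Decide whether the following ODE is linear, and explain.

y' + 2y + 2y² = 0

Nonlinear (y² term)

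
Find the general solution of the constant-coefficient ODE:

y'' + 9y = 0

Characteristic equation: r² + 9 = 0
Roots: r = ±3i (complex conjugates)
General solution: y = C₁cos(3x) + C₂sin(3x)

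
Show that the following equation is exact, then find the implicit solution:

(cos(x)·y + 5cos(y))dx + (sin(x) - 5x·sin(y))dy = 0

Verify exactness: ∂M/∂y = ∂N/∂x ✓
Find F(x,y) such that ∂F/∂x = M, ∂F/∂y = N
Solution: sin(x)·y + 5x·cos(y) = C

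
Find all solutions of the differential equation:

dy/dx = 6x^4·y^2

Separating variables and integrating:
-1/y = 6x^5/5 + C

General solution: y^-1 = (-6/5)x^5 + C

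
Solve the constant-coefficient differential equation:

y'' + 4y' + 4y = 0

Characteristic equation: r² + 4r + 4 = 0
Factored: (r + 2)² = 0
Repeated root: r = -2
General solution: y = (C₁ + C₂x)e^(-2x)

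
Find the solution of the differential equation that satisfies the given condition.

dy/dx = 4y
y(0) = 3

General solution: y = Ce^(4x)
Applying IC y(0) = 3:
Particular solution: y = 3e^(4x)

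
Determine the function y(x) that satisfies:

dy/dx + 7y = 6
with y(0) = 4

General solution: y = 6/7 + Ce^(-7x)
Applying y(0) = 4: C = 4 - 6/7 = 22/7
Particular solution: y = 6/7 + (22/7)e^(-7x)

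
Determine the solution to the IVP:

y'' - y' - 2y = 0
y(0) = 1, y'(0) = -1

General solution: y = C₁e^(2x) + C₂e^(-x)
Applying ICs: C₁ = 0, C₂ = 1
Particular solution: y = e^(-x)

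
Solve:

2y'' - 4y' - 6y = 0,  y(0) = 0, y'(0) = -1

General solution: y = C₁e^(3x) + C₂e^(-x)
Applying ICs: C₁ = -1/4, C₂ = 1/4
Particular solution: y = -(1/4)e^(3x) + (1/4)e^(-x)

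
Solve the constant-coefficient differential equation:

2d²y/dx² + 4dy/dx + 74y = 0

Characteristic equation: 2r² + 4r + 74 = 0
Divide by 2: r² + 2r + 37 = 0
Roots: r = -1 ± 6i (complex conjugates)
General solution: y = e^(-x)(C₁cos(6x) + C₂sin(6x))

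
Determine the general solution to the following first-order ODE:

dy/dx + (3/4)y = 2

Using integrating factor method:

General solution: y = 8/3 + Ce^(-3x/4)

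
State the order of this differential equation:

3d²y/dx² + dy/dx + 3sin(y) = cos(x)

The order is 2 (highest derivative is of order 2).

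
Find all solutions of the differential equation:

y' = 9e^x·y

Separating variables and integrating:
ln|y| = 9e^x + C

General solution: y = Ce^(9e^x)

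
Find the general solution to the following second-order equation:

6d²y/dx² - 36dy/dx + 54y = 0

Characteristic equation: 6r² - 36r + 54 = 0
Divide by 6: r² - 6r + 9 = 0
Factored: (r - 3)² = 0
Repeated root: r = 3
General solution: y = (C₁ + C₂x)e^(3x)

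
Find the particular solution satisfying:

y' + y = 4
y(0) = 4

General solution: y = 4 + Ce^(-x)
Applying y(0) = 4: C = 4 - 4 = 0
Particular solution: y = 4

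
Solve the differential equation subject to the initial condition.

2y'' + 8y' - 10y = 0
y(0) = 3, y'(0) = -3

General solution: y = C₁e^x + C₂e^(-5x)
Applying ICs: C₁ = 2, C₂ = 1
Particular solution: y = 2e^x + e^(-5x)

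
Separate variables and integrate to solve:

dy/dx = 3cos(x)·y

Separating variables and integrating:
ln|y| = 3sin(x) + C

General solution: y = Ce^(3sin(x))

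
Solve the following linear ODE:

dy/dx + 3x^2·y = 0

Using integrating factor method:

General solution: y = Ce^(-x^3)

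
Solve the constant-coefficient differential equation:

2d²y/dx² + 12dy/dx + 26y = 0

Characteristic equation: 2r² + 12r + 26 = 0
Divide by 2: r² + 6r + 13 = 0
Roots: r = -3 ± 2i (complex conjugates)
General solution: y = e^(-3x)(C₁cos(2x) + C₂sin(2x))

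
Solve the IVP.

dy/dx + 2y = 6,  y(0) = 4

General solution: y = 3 + Ce^(-2x)
Applying y(0) = 4: C = 4 - 3 = 1
Particular solution: y = 3 + e^(-2x)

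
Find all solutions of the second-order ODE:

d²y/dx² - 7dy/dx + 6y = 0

Characteristic equation: r² - 7r + 6 = 0
Roots: r = 6, 1 (distinct real)
General solution: y = C₁e^(6x) + C₂e^x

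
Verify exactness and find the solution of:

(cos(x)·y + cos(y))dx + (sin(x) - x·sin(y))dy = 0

Verify exactness: ∂M/∂y = ∂N/∂x ✓
Find F(x,y) such that ∂F/∂x = M, ∂F/∂y = N
Solution: sin(x)·y + x·cos(y) = C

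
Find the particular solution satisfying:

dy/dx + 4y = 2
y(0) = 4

General solution: y = 1/2 + Ce^(-4x)
Applying y(0) = 4: C = 4 - 1/2 = 7/2
Particular solution: y = 1/2 + (7/2)e^(-4x)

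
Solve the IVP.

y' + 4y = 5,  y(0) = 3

General solution: y = 5/4 + Ce^(-4x)
Applying y(0) = 3: C = 3 - 5/4 = 7/4
Particular solution: y = 5/4 + (7/4)e^(-4x)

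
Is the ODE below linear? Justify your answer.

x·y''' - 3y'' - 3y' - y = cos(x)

Yes. Linear (y and its derivatives appear to the first power only, no products of y terms)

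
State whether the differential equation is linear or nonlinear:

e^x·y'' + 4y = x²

Linear (y and its derivatives appear to the first power only, no products of y terms)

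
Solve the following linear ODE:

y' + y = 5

Using integrating factor method:

General solution: y = 5 + Ce^(-x)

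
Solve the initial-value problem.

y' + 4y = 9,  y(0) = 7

General solution: y = 9/4 + Ce^(-4x)
Applying y(0) = 7: C = 7 - 9/4 = 19/4
Particular solution: y = 9/4 + (19/4)e^(-4x)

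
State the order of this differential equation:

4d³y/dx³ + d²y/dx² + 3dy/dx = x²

The order is 3 (highest derivative is of order 3).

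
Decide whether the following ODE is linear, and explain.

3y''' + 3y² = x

Nonlinear (y² term)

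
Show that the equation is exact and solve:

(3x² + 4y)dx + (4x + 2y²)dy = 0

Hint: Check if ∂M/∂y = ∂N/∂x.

Verify exactness: ∂M/∂y = ∂N/∂x ✓
Find F(x,y) such that ∂F/∂x = M, ∂F/∂y = N
Solution: x³ + 4xy + 2y³/3 = C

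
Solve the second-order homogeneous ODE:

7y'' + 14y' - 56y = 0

Characteristic equation: 7r² + 14r - 56 = 0
Divide by 7: r² + 2r - 8 = 0
Roots: r = 2, -4 (distinct real)
General solution: y = C₁e^(2x) + C₂e^(-4x)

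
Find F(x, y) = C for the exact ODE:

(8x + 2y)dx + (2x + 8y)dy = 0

Verify exactness: ∂M/∂y = ∂N/∂x ✓
Find F(x,y) such that ∂F/∂x = M, ∂F/∂y = N
Solution: 4x² + 2xy + 4y² = C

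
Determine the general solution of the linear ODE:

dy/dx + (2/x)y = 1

Using integrating factor method:

General solution: y = (1/3)x + Cx^(-2)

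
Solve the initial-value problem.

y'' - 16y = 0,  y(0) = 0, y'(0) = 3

General solution: y = C₁e^(4x) + C₂e^(-4x)
Applying ICs: C₁ = 3/8, C₂ = -3/8
Particular solution: y = (3/8)e^(4x) - (3/8)e^(-4x)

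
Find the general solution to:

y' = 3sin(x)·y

Separating variables and integrating:
ln|y| = -3cos(x) + C

General solution: y = Ce^(-3cos(x))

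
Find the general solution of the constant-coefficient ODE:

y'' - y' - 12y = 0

Characteristic equation: r² - r - 12 = 0
Roots: r = 4, -3 (distinct real)
General solution: y = C₁e^(4x) + C₂e^(-3x)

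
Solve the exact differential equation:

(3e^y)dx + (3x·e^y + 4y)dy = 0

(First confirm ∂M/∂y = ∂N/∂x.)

Verify exactness: ∂M/∂y = ∂N/∂x ✓
Find F(x,y) such that ∂F/∂x = M, ∂F/∂y = N
Solution: 3x·e^y + 2y² = C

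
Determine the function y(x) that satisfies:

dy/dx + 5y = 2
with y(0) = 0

General solution: y = 2/5 + Ce^(-5x)
Applying y(0) = 0: C = 0 - 2/5 = -2/5
Particular solution: y = 2/5 - (2/5)e^(-5x)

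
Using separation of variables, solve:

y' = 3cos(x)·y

Separating variables and integrating:
ln|y| = 3sin(x) + C

General solution: y = Ce^(3sin(x))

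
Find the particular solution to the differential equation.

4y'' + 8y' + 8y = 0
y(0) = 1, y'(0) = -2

General solution: y = e^(-x)(C₁cos(x) + C₂sin(x))
Complex roots r = -1 ± i
Applying ICs: C₁ = 1, C₂ = -1
Particular solution: y = e^(-x)(cos(x) - sin(x))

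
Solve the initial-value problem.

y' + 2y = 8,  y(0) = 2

General solution: y = 4 + Ce^(-2x)
Applying y(0) = 2: C = 2 - 4 = -2
Particular solution: y = 4 - 2e^(-2x)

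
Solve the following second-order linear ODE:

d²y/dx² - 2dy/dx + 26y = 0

Characteristic equation: r² - 2r + 26 = 0
Roots: r = 1 ± 5i (complex conjugates)
General solution: y = e^x(C₁cos(5x) + C₂sin(5x))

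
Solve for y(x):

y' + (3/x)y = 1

Using integrating factor method:

General solution: y = (1/4)x + Cx^(-3)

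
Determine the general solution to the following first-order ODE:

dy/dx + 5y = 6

Using integrating factor method:

General solution: y = 6/5 + Ce^(-5x)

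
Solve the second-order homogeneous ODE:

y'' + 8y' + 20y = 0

Characteristic equation: r² + 8r + 20 = 0
Roots: r = -4 ± 2i (complex conjugates)
General solution: y = e^(-4x)(C₁cos(2x) + C₂sin(2x))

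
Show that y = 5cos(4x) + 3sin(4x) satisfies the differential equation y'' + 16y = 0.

Verification:
y'' = -80cos(4x) - 48sin(4x)
y'' + 16y = 0 ✓

Yes, it is a solution.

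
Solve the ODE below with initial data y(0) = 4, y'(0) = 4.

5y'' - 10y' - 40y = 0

General solution: y = C₁e^(4x) + C₂e^(-2x)
Applying ICs: C₁ = 2, C₂ = 2
Particular solution: y = 2e^(4x) + 2e^(-2x)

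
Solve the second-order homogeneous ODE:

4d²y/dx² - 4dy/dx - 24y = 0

Characteristic equation: 4r² - 4r - 24 = 0
Divide by 4: r² - r - 6 = 0
Roots: r = 3, -2 (distinct real)
General solution: y = C₁e^(3x) + C₂e^(-2x)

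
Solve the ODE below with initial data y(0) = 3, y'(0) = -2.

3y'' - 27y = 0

General solution: y = C₁e^(3x) + C₂e^(-3x)
Applying ICs: C₁ = 7/6, C₂ = 11/6
Particular solution: y = (7/6)e^(3x) + (11/6)e^(-3x)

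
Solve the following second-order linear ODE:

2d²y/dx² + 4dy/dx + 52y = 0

Characteristic equation: 2r² + 4r + 52 = 0
Divide by 2: r² + 2r + 26 = 0
Roots: r = -1 ± 5i (complex conjugates)
General solution: y = e^(-x)(C₁cos(5x) + C₂sin(5x))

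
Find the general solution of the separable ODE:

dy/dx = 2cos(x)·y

Separating variables and integrating:
ln|y| = 2sin(x) + C

General solution: y = Ce^(2sin(x))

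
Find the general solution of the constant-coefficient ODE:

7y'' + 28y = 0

Characteristic equation: 7r² + 28 = 0
Divide by 7: r² + 4 = 0
Roots: r = ±2i (complex conjugates)
General solution: y = C₁cos(2x) + C₂sin(2x)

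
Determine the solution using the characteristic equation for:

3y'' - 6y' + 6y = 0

Characteristic equation: 3r² - 6r + 6 = 0
Divide by 3: r² - 2r + 2 = 0
Roots: r = 1 ± i (complex conjugates)
General solution: y = e^x(C₁cos(x) + C₂sin(x))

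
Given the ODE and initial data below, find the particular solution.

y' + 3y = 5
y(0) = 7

General solution: y = 5/3 + Ce^(-3x)
Applying y(0) = 7: C = 7 - 5/3 = 16/3
Particular solution: y = 5/3 + (16/3)e^(-3x)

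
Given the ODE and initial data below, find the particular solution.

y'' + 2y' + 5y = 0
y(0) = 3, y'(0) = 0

General solution: y = e^(-x)(C₁cos(2x) + C₂sin(2x))
Complex roots r = -1 ± 2i
Applying ICs: C₁ = 3, C₂ = 3/2
Particular solution: y = e^(-x)(3cos(2x) + (3/2)sin(2x))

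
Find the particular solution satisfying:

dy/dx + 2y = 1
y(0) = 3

General solution: y = 1/2 + Ce^(-2x)
Applying y(0) = 3: C = 3 - 1/2 = 5/2
Particular solution: y = 1/2 + (5/2)e^(-2x)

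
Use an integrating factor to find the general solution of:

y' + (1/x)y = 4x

Using integrating factor method:

General solution: y = (4/3)x^2 + C/x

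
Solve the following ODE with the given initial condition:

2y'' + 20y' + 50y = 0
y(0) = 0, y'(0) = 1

General solution: y = (C₁ + C₂x)e^(-5x)
Repeated root r = -5
Applying ICs: C₁ = 0, C₂ = 1
Particular solution: y = xe^(-5x)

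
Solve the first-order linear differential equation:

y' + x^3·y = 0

Using integrating factor method:

General solution: y = Ce^(-x^4/4)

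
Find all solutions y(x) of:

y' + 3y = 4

Using integrating factor method:

General solution: y = 4/3 + Ce^(-3x)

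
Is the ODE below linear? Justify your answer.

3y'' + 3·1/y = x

No. Nonlinear (1/y term)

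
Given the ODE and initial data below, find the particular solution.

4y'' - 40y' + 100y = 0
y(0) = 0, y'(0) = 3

General solution: y = (C₁ + C₂x)e^(5x)
Repeated root r = 5
Applying ICs: C₁ = 0, C₂ = 3
Particular solution: y = 3xe^(5x)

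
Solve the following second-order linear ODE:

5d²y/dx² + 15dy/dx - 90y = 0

Characteristic equation: 5r² + 15r - 90 = 0
Divide by 5: r² + 3r - 18 = 0
Roots: r = 3, -6 (distinct real)
General solution: y = C₁e^(3x) + C₂e^(-6x)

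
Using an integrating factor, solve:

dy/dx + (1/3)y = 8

Using integrating factor method:

General solution: y = 24 + Ce^(-x/3)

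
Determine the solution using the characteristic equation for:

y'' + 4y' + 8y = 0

Characteristic equation: r² + 4r + 8 = 0
Roots: r = -2 ± 2i (complex conjugates)
General solution: y = e^(-2x)(C₁cos(2x) + C₂sin(2x))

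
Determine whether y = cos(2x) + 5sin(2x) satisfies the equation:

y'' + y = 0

Verification:
y'' = -4cos(2x) - 20sin(2x)
y'' + y ≠ 0 (frequency mismatch: got 4 instead of 1)

No, it is not a solution.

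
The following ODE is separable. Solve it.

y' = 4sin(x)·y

Separating variables and integrating:
ln|y| = -4cos(x) + C

General solution: y = Ce^(-4cos(x))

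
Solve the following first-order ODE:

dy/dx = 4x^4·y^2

Separating variables and integrating:
-1/y = 4x^5/5 + C

General solution: y^-1 = (-4/5)x^5 + C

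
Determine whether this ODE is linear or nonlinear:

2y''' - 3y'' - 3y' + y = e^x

Linear (y and its derivatives appear to the first power only, no products of y terms)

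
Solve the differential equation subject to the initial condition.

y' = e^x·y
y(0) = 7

General solution: y = Ce^(e^x)
Applying IC y(0) = 7:
Particular solution: y = 7e^(e^x - 1)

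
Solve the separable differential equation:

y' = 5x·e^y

Separating variables and integrating:
-e^(-y) = 5x²/2 + C

General solution: y = -ln(C - 5x²/2)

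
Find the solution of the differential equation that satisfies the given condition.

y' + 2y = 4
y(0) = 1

General solution: y = 2 + Ce^(-2x)
Applying y(0) = 1: C = 1 - 2 = -1
Particular solution: y = 2 - e^(-2x)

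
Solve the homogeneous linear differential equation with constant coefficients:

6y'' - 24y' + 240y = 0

Characteristic equation: 6r² - 24r + 240 = 0
Divide by 6: r² - 4r + 40 = 0
Roots: r = 2 ± 6i (complex conjugates)
General solution: y = e^(2x)(C₁cos(6x) + C₂sin(6x))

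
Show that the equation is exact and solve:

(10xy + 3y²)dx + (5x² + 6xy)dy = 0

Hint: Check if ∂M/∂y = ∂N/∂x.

Verify exactness: ∂M/∂y = ∂N/∂x ✓
Find F(x,y) such that ∂F/∂x = M, ∂F/∂y = N
Solution: 5x²y + 3xy² = C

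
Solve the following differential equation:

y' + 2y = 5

Using integrating factor method:

General solution: y = 5/2 + Ce^(-2x)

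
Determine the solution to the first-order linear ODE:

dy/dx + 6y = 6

Using integrating factor method:

General solution: y = 1 + Ce^(-6x)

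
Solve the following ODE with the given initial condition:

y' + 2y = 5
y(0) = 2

General solution: y = 5/2 + Ce^(-2x)
Applying y(0) = 2: C = 2 - 5/2 = -1/2
Particular solution: y = 5/2 - (1/2)e^(-2x)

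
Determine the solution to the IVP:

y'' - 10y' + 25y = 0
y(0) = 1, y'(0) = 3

General solution: y = (C₁ + C₂x)e^(5x)
Repeated root r = 5
Applying ICs: C₁ = 1, C₂ = -2
Particular solution: y = (1 - 2x)e^(5x)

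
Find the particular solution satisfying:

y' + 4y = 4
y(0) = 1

General solution: y = 1 + Ce^(-4x)
Applying y(0) = 1: C = 1 - 1 = 0
Particular solution: y = 1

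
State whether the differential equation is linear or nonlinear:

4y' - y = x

Linear (y and its derivatives appear to the first power only, no products of y terms)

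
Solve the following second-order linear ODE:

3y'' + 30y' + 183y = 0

Characteristic equation: 3r² + 30r + 183 = 0
Divide by 3: r² + 10r + 61 = 0
Roots: r = -5 ± 6i (complex conjugates)
General solution: y = e^(-5x)(C₁cos(6x) + C₂sin(6x))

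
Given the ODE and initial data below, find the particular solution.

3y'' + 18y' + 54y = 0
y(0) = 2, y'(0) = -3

General solution: y = e^(-3x)(C₁cos(3x) + C₂sin(3x))
Complex roots r = -3 ± 3i
Applying ICs: C₁ = 2, C₂ = 1
Particular solution: y = e^(-3x)(2cos(3x) + sin(3x))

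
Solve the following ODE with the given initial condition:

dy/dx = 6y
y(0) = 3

General solution: y = Ce^(6x)
Applying IC y(0) = 3:
Particular solution: y = 3e^(6x)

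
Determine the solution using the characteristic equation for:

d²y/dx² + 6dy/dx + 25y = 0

Characteristic equation: r² + 6r + 25 = 0
Roots: r = -3 ± 4i (complex conjugates)
General solution: y = e^(-3x)(C₁cos(4x) + C₂sin(4x))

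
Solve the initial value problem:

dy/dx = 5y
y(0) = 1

General solution: y = Ce^(5x)
Applying IC y(0) = 1:
Particular solution: y = e^(5x)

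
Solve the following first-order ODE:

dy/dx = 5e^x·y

Separating variables and integrating:
ln|y| = 5e^x + C

General solution: y = Ce^(5e^x)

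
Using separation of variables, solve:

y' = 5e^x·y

Separating variables and integrating:
ln|y| = 5e^x + C

General solution: y = Ce^(5e^x)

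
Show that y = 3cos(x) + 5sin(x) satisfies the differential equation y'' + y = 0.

Verification:
y'' = -3cos(x) - 5sin(x)
y'' + y = 0 ✓

Yes, it is a solution.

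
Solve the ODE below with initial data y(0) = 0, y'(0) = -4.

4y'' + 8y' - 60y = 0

General solution: y = C₁e^(3x) + C₂e^(-5x)
Applying ICs: C₁ = -1/2, C₂ = 1/2
Particular solution: y = -(1/2)e^(3x) + (1/2)e^(-5x)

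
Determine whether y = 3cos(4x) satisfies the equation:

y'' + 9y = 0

Verification:
y'' = -48cos(4x)
y'' + 9y ≠ 0 (frequency mismatch: got 16 instead of 9)

No, it is not a solution.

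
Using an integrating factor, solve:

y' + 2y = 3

Using integrating factor method:

General solution: y = 3/2 + Ce^(-2x)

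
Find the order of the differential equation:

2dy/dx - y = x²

The order is 1 (highest derivative is of order 1).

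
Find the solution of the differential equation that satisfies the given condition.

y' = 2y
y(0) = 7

General solution: y = Ce^(2x)
Applying IC y(0) = 7:
Particular solution: y = 7e^(2x)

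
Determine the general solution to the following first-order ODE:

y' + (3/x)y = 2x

Using integrating factor method:

General solution: y = (2/5)x^2 + Cx^(-3)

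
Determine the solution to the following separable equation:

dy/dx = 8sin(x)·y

Separating variables and integrating:
ln|y| = -8cos(x) + C

General solution: y = Ce^(-8cos(x))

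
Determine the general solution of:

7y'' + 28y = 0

Characteristic equation: 7r² + 28 = 0
Divide by 7: r² + 4 = 0
Roots: r = ±2i (complex conjugates)
General solution: y = C₁cos(2x) + C₂sin(2x)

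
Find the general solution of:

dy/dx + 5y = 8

Using integrating factor method:

General solution: y = 8/5 + Ce^(-5x)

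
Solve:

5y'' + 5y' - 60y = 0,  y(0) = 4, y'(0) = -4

General solution: y = C₁e^(3x) + C₂e^(-4x)
Applying ICs: C₁ = 12/7, C₂ = 16/7
Particular solution: y = (12/7)e^(3x) + (16/7)e^(-4x)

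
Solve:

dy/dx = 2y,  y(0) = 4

General solution: y = Ce^(2x)
Applying IC y(0) = 4:
Particular solution: y = 4e^(2x)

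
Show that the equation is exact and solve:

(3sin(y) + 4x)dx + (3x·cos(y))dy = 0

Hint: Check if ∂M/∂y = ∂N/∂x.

Verify exactness: ∂M/∂y = ∂N/∂x ✓
Find F(x,y) such that ∂F/∂x = M, ∂F/∂y = N
Solution: 3x·sin(y) + 2x² = C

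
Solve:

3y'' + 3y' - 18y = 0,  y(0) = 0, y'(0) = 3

General solution: y = C₁e^(2x) + C₂e^(-3x)
Applying ICs: C₁ = 3/5, C₂ = -3/5
Particular solution: y = (3/5)e^(2x) - (3/5)e^(-3x)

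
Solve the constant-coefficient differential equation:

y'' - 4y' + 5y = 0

Characteristic equation: r² - 4r + 5 = 0
Roots: r = 2 ± i (complex conjugates)
General solution: y = e^(2x)(C₁cos(x) + C₂sin(x))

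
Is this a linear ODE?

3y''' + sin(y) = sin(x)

No. Nonlinear (sin(y) is nonlinear in y)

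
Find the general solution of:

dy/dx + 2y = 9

Using integrating factor method:

General solution: y = 9/2 + Ce^(-2x)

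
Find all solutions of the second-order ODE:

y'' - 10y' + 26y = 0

Characteristic equation: r² - 10r + 26 = 0
Roots: r = 5 ± i (complex conjugates)
General solution: y = e^(5x)(C₁cos(x) + C₂sin(x))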